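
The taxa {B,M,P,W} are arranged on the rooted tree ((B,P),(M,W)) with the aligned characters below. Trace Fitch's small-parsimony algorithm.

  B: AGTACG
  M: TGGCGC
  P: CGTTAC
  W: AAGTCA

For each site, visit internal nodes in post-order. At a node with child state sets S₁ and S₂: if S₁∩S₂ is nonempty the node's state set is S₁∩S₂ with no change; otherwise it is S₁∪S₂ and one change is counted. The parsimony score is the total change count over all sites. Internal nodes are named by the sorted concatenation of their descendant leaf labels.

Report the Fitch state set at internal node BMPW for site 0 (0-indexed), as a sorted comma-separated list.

A

site 0, node BP: B={A} ∪ P={C} → {A,C} (+1)
site 0, node MW: M={T} ∪ W={A} → {A,T} (+1)
site 0, node BMPW: BP={A,C} ∩ MW={A,T} → {A} (+0)
site 1, node BP: B={G} ∩ P={G} → {G} (+0)
site 1, node MW: M={G} ∪ W={A} → {A,G} (+1)
site 1, node BMPW: BP={G} ∩ MW={A,G} → {G} (+0)
site 2, node BP: B={T} ∩ P={T} → {T} (+0)
site 2, node MW: M={G} ∩ W={G} → {G} (+0)
site 2, node BMPW: BP={T} ∪ MW={G} → {G,T} (+1)
site 3, node BP: B={A} ∪ P={T} → {A,T} (+1)
site 3, node MW: M={C} ∪ W={T} → {C,T} (+1)
site 3, node BMPW: BP={A,T} ∩ MW={C,T} → {T} (+0)
site 4, node BP: B={C} ∪ P={A} → {A,C} (+1)
site 4, node MW: M={G} ∪ W={C} → {C,G} (+1)
site 4, node BMPW: BP={A,C} ∩ MW={C,G} → {C} (+0)
site 5, node BP: B={G} ∪ P={C} → {C,G} (+1)
site 5, node MW: M={C} ∪ W={A} → {A,C} (+1)
site 5, node BMPW: BP={C,G} ∩ MW={A,C} → {C} (+0)
per-site changes: [2, 1, 1, 2, 2, 2]; total = 10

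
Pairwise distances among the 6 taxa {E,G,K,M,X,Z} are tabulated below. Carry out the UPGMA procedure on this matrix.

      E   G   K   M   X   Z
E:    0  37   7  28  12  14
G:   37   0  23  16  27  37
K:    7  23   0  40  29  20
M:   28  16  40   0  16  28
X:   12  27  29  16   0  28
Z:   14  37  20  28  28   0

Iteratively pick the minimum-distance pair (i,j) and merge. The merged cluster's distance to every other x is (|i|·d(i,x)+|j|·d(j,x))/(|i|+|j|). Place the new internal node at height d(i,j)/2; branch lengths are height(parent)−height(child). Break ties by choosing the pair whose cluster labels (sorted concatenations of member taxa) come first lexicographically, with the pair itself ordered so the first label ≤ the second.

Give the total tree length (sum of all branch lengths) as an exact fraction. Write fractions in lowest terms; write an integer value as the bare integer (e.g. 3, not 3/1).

iteration 1: select E,K (d=7); attach at lengths (7/2, 7/2); label the merged cluster EK
  updated: d(EK,G)=30, d(EK,M)=34, d(EK,X)=41/2, d(EK,Z)=17
iteration 2: select G,M (d=16); attach at lengths (8, 8); label the merged cluster GM
  updated: d(EK,GM)=32, d(GM,X)=43/2, d(GM,Z)=65/2
iteration 3: select EK,Z (d=17); attach at lengths (5, 17/2); label the merged cluster EKZ
  updated: d(EKZ,GM)=193/6, d(EKZ,X)=23
iteration 4: select GM,X (d=43/2); attach at lengths (11/4, 43/4); label the merged cluster GMX
  updated: d(EKZ,GMX)=262/9
iteration 5: select EKZ,GMX (d=262/9); attach at lengths (109/18, 137/36); label the merged cluster EGKMXZ
final tree: (((E:7/2,K:7/2):5,Z:17/2):109/18,((G:8,M:8):11/4,X:43/4):137/36)
total length: 2155/36

2155/36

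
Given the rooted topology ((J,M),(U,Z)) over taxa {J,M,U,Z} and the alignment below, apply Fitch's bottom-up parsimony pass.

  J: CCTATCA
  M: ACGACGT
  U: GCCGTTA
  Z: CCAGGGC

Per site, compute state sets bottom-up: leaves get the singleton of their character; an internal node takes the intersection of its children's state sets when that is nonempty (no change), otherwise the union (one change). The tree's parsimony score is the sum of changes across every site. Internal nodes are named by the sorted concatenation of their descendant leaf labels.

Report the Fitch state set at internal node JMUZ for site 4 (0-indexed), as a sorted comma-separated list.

T

[col 0] JM: children J:{C}, M:{A} ∪→ {A,C}; cost 1
[col 0] UZ: children U:{G}, Z:{C} ∪→ {C,G}; cost 1
[col 0] JMUZ: children JM:{A,C}, UZ:{C,G} ∩→ {C}; cost 0
[col 1] JM: children J:{C}, M:{C} ∩→ {C}; cost 0
[col 1] UZ: children U:{C}, Z:{C} ∩→ {C}; cost 0
[col 1] JMUZ: children JM:{C}, UZ:{C} ∩→ {C}; cost 0
[col 2] JM: children J:{T}, M:{G} ∪→ {G,T}; cost 1
[col 2] UZ: children U:{C}, Z:{A} ∪→ {A,C}; cost 1
[col 2] JMUZ: children JM:{G,T}, UZ:{A,C} ∪→ {A,C,G,T}; cost 1
[col 3] JM: children J:{A}, M:{A} ∩→ {A}; cost 0
[col 3] UZ: children U:{G}, Z:{G} ∩→ {G}; cost 0
[col 3] JMUZ: children JM:{A}, UZ:{G} ∪→ {A,G}; cost 1
[col 4] JM: children J:{T}, M:{C} ∪→ {C,T}; cost 1
[col 4] UZ: children U:{T}, Z:{G} ∪→ {G,T}; cost 1
[col 4] JMUZ: children JM:{C,T}, UZ:{G,T} ∩→ {T}; cost 0
[col 5] JM: children J:{C}, M:{G} ∪→ {C,G}; cost 1
[col 5] UZ: children U:{T}, Z:{G} ∪→ {G,T}; cost 1
[col 5] JMUZ: children JM:{C,G}, UZ:{G,T} ∩→ {G}; cost 0
[col 6] JM: children J:{A}, M:{T} ∪→ {A,T}; cost 1
[col 6] UZ: children U:{A}, Z:{C} ∪→ {A,C}; cost 1
[col 6] JMUZ: children JM:{A,T}, UZ:{A,C} ∩→ {A}; cost 0
per-site changes: [2, 0, 3, 1, 2, 2, 2]; total = 12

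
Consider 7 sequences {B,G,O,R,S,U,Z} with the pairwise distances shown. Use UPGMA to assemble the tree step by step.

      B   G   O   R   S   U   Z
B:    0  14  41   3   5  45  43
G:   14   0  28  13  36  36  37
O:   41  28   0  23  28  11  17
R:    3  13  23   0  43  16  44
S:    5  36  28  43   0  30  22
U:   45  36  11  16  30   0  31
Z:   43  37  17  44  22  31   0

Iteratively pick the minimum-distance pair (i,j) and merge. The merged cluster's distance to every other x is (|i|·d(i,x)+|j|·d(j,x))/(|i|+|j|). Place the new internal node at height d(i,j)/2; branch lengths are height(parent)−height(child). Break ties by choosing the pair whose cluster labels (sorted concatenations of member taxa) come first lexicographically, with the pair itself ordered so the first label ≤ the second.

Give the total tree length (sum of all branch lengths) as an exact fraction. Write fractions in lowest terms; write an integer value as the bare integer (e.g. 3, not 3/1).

853/12

iteration 1: select B,R (d=3); attach at lengths (3/2, 3/2); label the merged cluster BR
  updated: d(BR,G)=27/2, d(BR,O)=32, d(BR,S)=24, d(BR,U)=61/2, d(BR,Z)=87/2
iteration 2: select O,U (d=11); attach at lengths (11/2, 11/2); label the merged cluster OU
  updated: d(BR,OU)=125/4, d(G,OU)=32, d(OU,S)=29, d(OU,Z)=24
iteration 3: select BR,G (d=27/2); attach at lengths (21/4, 27/4); label the merged cluster BGR
  updated: d(BGR,OU)=63/2, d(BGR,S)=28, d(BGR,Z)=124/3
iteration 4: select S,Z (d=22); attach at lengths (11, 11); label the merged cluster SZ
  updated: d(BGR,SZ)=104/3, d(OU,SZ)=53/2
iteration 5: select OU,SZ (d=53/2); attach at lengths (31/4, 9/4); label the merged cluster OSUZ
  updated: d(BGR,OSUZ)=397/12
iteration 6: select BGR,OSUZ (d=397/12); attach at lengths (235/24, 79/24); label the merged cluster BGORSUZ
final tree: (((B:3/2,R:3/2):21/4,G:27/4):235/24,((O:11/2,U:11/2):31/4,(S:11,Z:11):9/4):79/24)
total length: 853/12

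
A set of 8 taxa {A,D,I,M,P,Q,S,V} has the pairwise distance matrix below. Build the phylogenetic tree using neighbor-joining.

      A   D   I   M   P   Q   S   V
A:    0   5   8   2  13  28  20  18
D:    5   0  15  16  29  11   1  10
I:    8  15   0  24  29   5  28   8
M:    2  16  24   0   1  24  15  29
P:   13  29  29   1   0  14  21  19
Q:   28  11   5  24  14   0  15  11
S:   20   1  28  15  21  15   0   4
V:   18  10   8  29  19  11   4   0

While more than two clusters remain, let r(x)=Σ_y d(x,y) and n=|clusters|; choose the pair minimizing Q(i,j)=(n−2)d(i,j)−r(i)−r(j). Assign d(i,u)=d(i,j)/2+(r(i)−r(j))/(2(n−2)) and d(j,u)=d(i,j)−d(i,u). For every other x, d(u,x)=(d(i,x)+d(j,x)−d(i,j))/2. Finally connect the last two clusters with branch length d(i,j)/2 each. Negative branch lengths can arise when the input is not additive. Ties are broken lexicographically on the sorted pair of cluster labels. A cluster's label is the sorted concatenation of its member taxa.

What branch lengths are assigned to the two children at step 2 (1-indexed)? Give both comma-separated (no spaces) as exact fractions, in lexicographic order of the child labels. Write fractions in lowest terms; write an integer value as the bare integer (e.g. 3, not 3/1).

13/20,127/20

step 1: merge (M,P) at d=1, Q=-231; branch lengths M→-3/4, P→7/4; new cluster MP
  updated: d(A,MP)=7, d(D,MP)=22, d(I,MP)=26, d(MP,Q)=37/2, d(MP,S)=35/2, d(MP,V)=47/2
step 2: merge (A,MP) at d=7, Q=-331/2; branch lengths A→13/20, MP→127/20; new cluster AMP
  updated: d(AMP,D)=10, d(AMP,I)=27/2, d(AMP,Q)=79/4, d(AMP,S)=61/4, d(AMP,V)=69/4
step 3: merge (I,Q) at d=5, Q=-445/4; branch lengths I→111/32, Q→49/32; new cluster IQ
  updated: d(AMP,IQ)=113/8, d(D,IQ)=21/2, d(IQ,S)=19, d(IQ,V)=7
step 4: merge (IQ,V) at d=7, Q=-543/8; branch lengths IQ→89/16, V→23/16; new cluster IQV
  updated: d(AMP,IQV)=195/16, d(D,IQV)=27/4, d(IQV,S)=8
step 5: merge (AMP,IQV) at d=195/16, Q=-40; branch lengths AMP→279/32, IQV→111/32; new cluster AIMPQV
  updated: d(AIMPQV,D)=73/32, d(AIMPQV,S)=177/32
step 6: merge (AIMPQV,D) at d=73/32, Q=-141/16; branch lengths AIMPQV→109/32, D→-9/8; new cluster ADIMPQV
  updated: d(ADIMPQV,S)=17/8
step 7: merge (ADIMPQV,S) at d=17/8; branch lengths ADIMPQV→17/16, S→17/16; new cluster ADIMPQSV
final tree: ((((A:13/20,(M:-3/4,P:7/4):127/20):279/32,((I:111/32,Q:49/32):89/16,V:23/16):111/32):109/32,D:-9/8):17/16,S:17/16)
total length: 1171/32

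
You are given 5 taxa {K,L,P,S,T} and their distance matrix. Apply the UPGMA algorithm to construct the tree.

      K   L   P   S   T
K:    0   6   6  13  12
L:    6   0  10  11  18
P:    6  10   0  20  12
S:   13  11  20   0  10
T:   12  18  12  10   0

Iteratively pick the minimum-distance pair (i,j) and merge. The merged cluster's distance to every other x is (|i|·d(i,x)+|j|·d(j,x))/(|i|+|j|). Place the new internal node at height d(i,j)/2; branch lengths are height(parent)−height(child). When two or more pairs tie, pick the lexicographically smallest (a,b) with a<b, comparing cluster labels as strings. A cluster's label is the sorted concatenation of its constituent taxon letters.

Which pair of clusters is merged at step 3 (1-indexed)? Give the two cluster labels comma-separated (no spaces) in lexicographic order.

S,T

step 1: merge (K,L) at d=6; branch lengths K→3, L→3; new cluster KL
  updated: d(KL,P)=8, d(KL,S)=12, d(KL,T)=15
step 2: merge (KL,P) at d=8; branch lengths KL→1, P→4; new cluster KLP
  updated: d(KLP,S)=44/3, d(KLP,T)=14
step 3: merge (S,T) at d=10; branch lengths S→5, T→5; new cluster ST
  updated: d(KLP,ST)=43/3
step 4: merge (KLP,ST) at d=43/3; branch lengths KLP→19/6, ST→13/6; new cluster KLPST
final tree: (((K:3,L:3):1,P:4):19/6,(S:5,T:5):13/6)
total length: 79/3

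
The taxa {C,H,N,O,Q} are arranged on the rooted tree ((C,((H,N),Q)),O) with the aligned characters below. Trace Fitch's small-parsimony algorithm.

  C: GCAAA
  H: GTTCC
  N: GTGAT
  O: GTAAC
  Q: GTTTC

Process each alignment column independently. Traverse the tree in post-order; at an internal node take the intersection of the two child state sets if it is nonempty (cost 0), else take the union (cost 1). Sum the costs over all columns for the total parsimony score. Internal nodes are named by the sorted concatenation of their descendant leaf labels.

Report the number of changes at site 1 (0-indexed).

site 0, node HN: H={G} ∩ N={G} → {G} (+0)
site 0, node HNQ: HN={G} ∩ Q={G} → {G} (+0)
site 0, node CHNQ: C={G} ∩ HNQ={G} → {G} (+0)
site 0, node CHNOQ: CHNQ={G} ∩ O={G} → {G} (+0)
site 1, node HN: H={T} ∩ N={T} → {T} (+0)
site 1, node HNQ: HN={T} ∩ Q={T} → {T} (+0)
site 1, node CHNQ: C={C} ∪ HNQ={T} → {C,T} (+1)
site 1, node CHNOQ: CHNQ={C,T} ∩ O={T} → {T} (+0)
site 2, node HN: H={T} ∪ N={G} → {G,T} (+1)
site 2, node HNQ: HN={G,T} ∩ Q={T} → {T} (+0)
site 2, node CHNQ: C={A} ∪ HNQ={T} → {A,T} (+1)
site 2, node CHNOQ: CHNQ={A,T} ∩ O={A} → {A} (+0)
site 3, node HN: H={C} ∪ N={A} → {A,C} (+1)
site 3, node HNQ: HN={A,C} ∪ Q={T} → {A,C,T} (+1)
site 3, node CHNQ: C={A} ∩ HNQ={A,C,T} → {A} (+0)
site 3, node CHNOQ: CHNQ={A} ∩ O={A} → {A} (+0)
site 4, node HN: H={C} ∪ N={T} → {C,T} (+1)
site 4, node HNQ: HN={C,T} ∩ Q={C} → {C} (+0)
site 4, node CHNQ: C={A} ∪ HNQ={C} → {A,C} (+1)
site 4, node CHNOQ: CHNQ={A,C} ∩ O={C} → {C} (+0)
per-site changes: [0, 1, 2, 2, 2]; total = 7

1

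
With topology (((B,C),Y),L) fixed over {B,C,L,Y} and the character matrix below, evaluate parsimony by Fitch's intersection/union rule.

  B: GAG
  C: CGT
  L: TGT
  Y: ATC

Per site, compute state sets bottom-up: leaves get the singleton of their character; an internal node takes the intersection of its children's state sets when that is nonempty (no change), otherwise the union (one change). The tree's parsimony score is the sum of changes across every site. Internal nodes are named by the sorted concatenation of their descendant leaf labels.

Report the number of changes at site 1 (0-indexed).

2

BC@0: {G} ∪ {C} = {C,G} (union, +1)
BCY@0: {C,G} ∪ {A} = {A,C,G} (union, +1)
BCLY@0: {A,C,G} ∪ {T} = {A,C,G,T} (union, +1)
BC@1: {A} ∪ {G} = {A,G} (union, +1)
BCY@1: {A,G} ∪ {T} = {A,G,T} (union, +1)
BCLY@1: {A,G,T} ∩ {G} = {G} (intersection, +0)
BC@2: {G} ∪ {T} = {G,T} (union, +1)
BCY@2: {G,T} ∪ {C} = {C,G,T} (union, +1)
BCLY@2: {C,G,T} ∩ {T} = {T} (intersection, +0)
per-site changes: [3, 2, 2]; total = 7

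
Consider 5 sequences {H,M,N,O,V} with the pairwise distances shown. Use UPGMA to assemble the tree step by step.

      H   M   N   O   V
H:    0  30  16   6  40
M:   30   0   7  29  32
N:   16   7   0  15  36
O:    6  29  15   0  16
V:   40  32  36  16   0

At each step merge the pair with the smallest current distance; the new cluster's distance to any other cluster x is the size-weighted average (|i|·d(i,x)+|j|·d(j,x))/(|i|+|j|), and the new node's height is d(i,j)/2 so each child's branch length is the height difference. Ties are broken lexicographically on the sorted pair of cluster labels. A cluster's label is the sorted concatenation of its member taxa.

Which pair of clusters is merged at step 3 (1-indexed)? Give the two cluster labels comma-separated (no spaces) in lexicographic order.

1. join H+O (d=6) ⇒ HO; edges |H|=3, |O|=3
  updated: d(HO,M)=59/2, d(HO,N)=31/2, d(HO,V)=28
2. join M+N (d=7) ⇒ MN; edges |M|=7/2, |N|=7/2
  updated: d(HO,MN)=45/2, d(MN,V)=34
3. join HO+MN (d=45/2) ⇒ HMNO; edges |HO|=33/4, |MN|=31/4
  updated: d(HMNO,V)=31
4. join HMNO+V (d=31) ⇒ HMNOV; edges |HMNO|=17/4, |V|=31/2
final tree: (((H:3,O:3):33/4,(M:7/2,N:7/2):31/4):17/4,V:31/2)
total length: 195/4

HO,MN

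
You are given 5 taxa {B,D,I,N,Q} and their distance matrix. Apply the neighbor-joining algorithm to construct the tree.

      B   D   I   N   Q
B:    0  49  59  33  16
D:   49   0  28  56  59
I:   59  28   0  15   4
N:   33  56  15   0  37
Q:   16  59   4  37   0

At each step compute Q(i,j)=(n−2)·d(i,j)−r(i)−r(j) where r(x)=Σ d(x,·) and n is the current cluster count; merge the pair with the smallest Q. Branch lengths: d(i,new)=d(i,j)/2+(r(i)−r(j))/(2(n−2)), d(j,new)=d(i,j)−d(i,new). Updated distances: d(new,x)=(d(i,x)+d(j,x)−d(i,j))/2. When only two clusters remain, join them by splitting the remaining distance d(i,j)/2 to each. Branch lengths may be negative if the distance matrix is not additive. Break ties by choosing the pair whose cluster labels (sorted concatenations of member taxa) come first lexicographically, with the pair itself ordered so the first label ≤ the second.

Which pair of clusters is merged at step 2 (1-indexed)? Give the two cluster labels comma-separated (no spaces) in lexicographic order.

iteration 1: select B,Q (d=16, Q=-225); attach at lengths (89/6, 7/6); label the merged cluster BQ
  updated: d(BQ,D)=46, d(BQ,I)=47/2, d(BQ,N)=27
iteration 2: select BQ,N (d=27, Q=-281/2); attach at lengths (105/8, 111/8); label the merged cluster BNQ
  updated: d(BNQ,D)=75/2, d(BNQ,I)=23/4
iteration 3: select BNQ,D (d=75/2, Q=-285/4); attach at lengths (61/8, 239/8); label the merged cluster BDNQ
  updated: d(BDNQ,I)=-15/8
iteration 4: select BDNQ,I (d=-15/8); attach at lengths (-15/16, -15/16); label the merged cluster BDINQ
final tree: ((((B:89/6,Q:7/6):105/8,N:111/8):61/8,D:239/8):-15/16,I:-15/16)
total length: 629/8

BQ,N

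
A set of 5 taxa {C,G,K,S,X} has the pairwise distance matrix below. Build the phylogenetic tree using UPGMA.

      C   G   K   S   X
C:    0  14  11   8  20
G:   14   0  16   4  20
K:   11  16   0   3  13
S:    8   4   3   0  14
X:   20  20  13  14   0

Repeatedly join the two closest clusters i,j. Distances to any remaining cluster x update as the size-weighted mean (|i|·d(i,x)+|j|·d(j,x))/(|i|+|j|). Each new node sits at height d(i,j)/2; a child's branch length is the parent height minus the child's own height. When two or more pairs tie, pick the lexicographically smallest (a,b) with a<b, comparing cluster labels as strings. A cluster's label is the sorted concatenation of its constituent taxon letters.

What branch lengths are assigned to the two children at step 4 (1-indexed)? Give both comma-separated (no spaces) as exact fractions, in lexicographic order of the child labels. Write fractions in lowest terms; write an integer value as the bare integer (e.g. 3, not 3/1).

iteration 1: select K,S (d=3); attach at lengths (3/2, 3/2); label the merged cluster KS
  updated: d(C,KS)=19/2, d(G,KS)=10, d(KS,X)=27/2
iteration 2: select C,KS (d=19/2); attach at lengths (19/4, 13/4); label the merged cluster CKS
  updated: d(CKS,G)=34/3, d(CKS,X)=47/3
iteration 3: select CKS,G (d=34/3); attach at lengths (11/12, 17/3); label the merged cluster CGKS
  updated: d(CGKS,X)=67/4
iteration 4: select CGKS,X (d=67/4); attach at lengths (65/24, 67/8); label the merged cluster CGKSX
final tree: (((C:19/4,(K:3/2,S:3/2):13/4):11/12,G:17/3):65/24,X:67/8)
total length: 86/3

65/24,67/8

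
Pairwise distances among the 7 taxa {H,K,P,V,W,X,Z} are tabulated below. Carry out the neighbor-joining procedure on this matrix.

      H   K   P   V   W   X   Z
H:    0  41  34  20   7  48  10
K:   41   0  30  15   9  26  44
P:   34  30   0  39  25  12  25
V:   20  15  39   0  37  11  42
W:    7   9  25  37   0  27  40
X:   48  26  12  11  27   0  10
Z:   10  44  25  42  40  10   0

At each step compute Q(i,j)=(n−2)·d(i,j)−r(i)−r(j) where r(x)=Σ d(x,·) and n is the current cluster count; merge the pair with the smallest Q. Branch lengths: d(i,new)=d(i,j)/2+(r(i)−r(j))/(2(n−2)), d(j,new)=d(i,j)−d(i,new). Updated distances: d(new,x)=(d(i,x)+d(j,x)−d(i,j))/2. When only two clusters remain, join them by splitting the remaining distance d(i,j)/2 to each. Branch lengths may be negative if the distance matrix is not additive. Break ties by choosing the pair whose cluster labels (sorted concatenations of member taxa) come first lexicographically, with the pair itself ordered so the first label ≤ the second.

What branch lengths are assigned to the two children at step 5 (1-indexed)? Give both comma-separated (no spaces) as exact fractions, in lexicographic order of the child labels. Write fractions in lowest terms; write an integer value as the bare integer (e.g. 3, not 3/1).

1. join H+Z (d=10, Q=-281) ⇒ HZ; edges |H|=39/10, |Z|=61/10
  updated: d(HZ,K)=75/2, d(HZ,P)=49/2, d(HZ,V)=26, d(HZ,W)=37/2, d(HZ,X)=24
2. join K+W (d=9, Q=-198) ⇒ KW; edges |K|=37/8, |W|=35/8
  updated: d(HZ,KW)=47/2, d(KW,P)=23, d(KW,V)=43/2, d(KW,X)=22
3. join V+X (d=11, Q=-267/2) ⇒ VX; edges |V|=41/4, |X|=3/4
  updated: d(HZ,VX)=39/2, d(KW,VX)=65/4, d(P,VX)=20
4. join HZ+P (d=49/2, Q=-86) ⇒ HPZ; edges |HZ|=49/4, |P|=49/4
  updated: d(HPZ,KW)=11, d(HPZ,VX)=15/2
5. join HPZ+KW (d=11, Q=-139/4) ⇒ HKPWZ; edges |HPZ|=9/8, |KW|=79/8
  updated: d(HKPWZ,VX)=51/8
6. join HKPWZ+VX (d=51/8) ⇒ HKPVWXZ; edges |HKPWZ|=51/16, |VX|=51/16
final tree: ((((H:39/10,Z:61/10):49/4,P:49/4):9/8,(K:37/8,W:35/8):79/8):51/16,(V:41/4,X:3/4):51/16)
total length: 575/8

9/8,79/8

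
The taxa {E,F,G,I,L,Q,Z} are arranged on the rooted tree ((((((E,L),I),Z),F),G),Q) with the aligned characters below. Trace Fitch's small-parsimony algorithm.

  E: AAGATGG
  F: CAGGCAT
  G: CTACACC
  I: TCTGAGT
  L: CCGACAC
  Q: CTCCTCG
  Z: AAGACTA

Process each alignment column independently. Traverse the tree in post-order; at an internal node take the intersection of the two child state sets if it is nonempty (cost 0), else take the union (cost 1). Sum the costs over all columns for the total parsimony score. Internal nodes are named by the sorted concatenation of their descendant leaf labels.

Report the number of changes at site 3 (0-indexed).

3

site 0, node EL: E={A} ∪ L={C} → {A,C} (+1)
site 0, node EIL: EL={A,C} ∪ I={T} → {A,C,T} (+1)
site 0, node EILZ: EIL={A,C,T} ∩ Z={A} → {A} (+0)
site 0, node EFILZ: EILZ={A} ∪ F={C} → {A,C} (+1)
site 0, node EFGILZ: EFILZ={A,C} ∩ G={C} → {C} (+0)
site 0, node EFGILQZ: EFGILZ={C} ∩ Q={C} → {C} (+0)
site 1, node EL: E={A} ∪ L={C} → {A,C} (+1)
site 1, node EIL: EL={A,C} ∩ I={C} → {C} (+0)
site 1, node EILZ: EIL={C} ∪ Z={A} → {A,C} (+1)
site 1, node EFILZ: EILZ={A,C} ∩ F={A} → {A} (+0)
site 1, node EFGILZ: EFILZ={A} ∪ G={T} → {A,T} (+1)
site 1, node EFGILQZ: EFGILZ={A,T} ∩ Q={T} → {T} (+0)
site 2, node EL: E={G} ∩ L={G} → {G} (+0)
site 2, node EIL: EL={G} ∪ I={T} → {G,T} (+1)
site 2, node EILZ: EIL={G,T} ∩ Z={G} → {G} (+0)
site 2, node EFILZ: EILZ={G} ∩ F={G} → {G} (+0)
site 2, node EFGILZ: EFILZ={G} ∪ G={A} → {A,G} (+1)
site 2, node EFGILQZ: EFGILZ={A,G} ∪ Q={C} → {A,C,G} (+1)
site 3, node EL: E={A} ∩ L={A} → {A} (+0)
site 3, node EIL: EL={A} ∪ I={G} → {A,G} (+1)
site 3, node EILZ: EIL={A,G} ∩ Z={A} → {A} (+0)
site 3, node EFILZ: EILZ={A} ∪ F={G} → {A,G} (+1)
site 3, node EFGILZ: EFILZ={A,G} ∪ G={C} → {A,C,G} (+1)
site 3, node EFGILQZ: EFGILZ={A,C,G} ∩ Q={C} → {C} (+0)
site 4, node EL: E={T} ∪ L={C} → {C,T} (+1)
site 4, node EIL: EL={C,T} ∪ I={A} → {A,C,T} (+1)
site 4, node EILZ: EIL={A,C,T} ∩ Z={C} → {C} (+0)
site 4, node EFILZ: EILZ={C} ∩ F={C} → {C} (+0)
site 4, node EFGILZ: EFILZ={C} ∪ G={A} → {A,C} (+1)
site 4, node EFGILQZ: EFGILZ={A,C} ∪ Q={T} → {A,C,T} (+1)
site 5, node EL: E={G} ∪ L={A} → {A,G} (+1)
site 5, node EIL: EL={A,G} ∩ I={G} → {G} (+0)
site 5, node EILZ: EIL={G} ∪ Z={T} → {G,T} (+1)
site 5, node EFILZ: EILZ={G,T} ∪ F={A} → {A,G,T} (+1)
site 5, node EFGILZ: EFILZ={A,G,T} ∪ G={C} → {A,C,G,T} (+1)
site 5, node EFGILQZ: EFGILZ={A,C,G,T} ∩ Q={C} → {C} (+0)
site 6, node EL: E={G} ∪ L={C} → {C,G} (+1)
site 6, node EIL: EL={C,G} ∪ I={T} → {C,G,T} (+1)
site 6, node EILZ: EIL={C,G,T} ∪ Z={A} → {A,C,G,T} (+1)
site 6, node EFILZ: EILZ={A,C,G,T} ∩ F={T} → {T} (+0)
site 6, node EFGILZ: EFILZ={T} ∪ G={C} → {C,T} (+1)
site 6, node EFGILQZ: EFGILZ={C,T} ∪ Q={G} → {C,G,T} (+1)
per-site changes: [3, 3, 3, 3, 4, 4, 5]; total = 25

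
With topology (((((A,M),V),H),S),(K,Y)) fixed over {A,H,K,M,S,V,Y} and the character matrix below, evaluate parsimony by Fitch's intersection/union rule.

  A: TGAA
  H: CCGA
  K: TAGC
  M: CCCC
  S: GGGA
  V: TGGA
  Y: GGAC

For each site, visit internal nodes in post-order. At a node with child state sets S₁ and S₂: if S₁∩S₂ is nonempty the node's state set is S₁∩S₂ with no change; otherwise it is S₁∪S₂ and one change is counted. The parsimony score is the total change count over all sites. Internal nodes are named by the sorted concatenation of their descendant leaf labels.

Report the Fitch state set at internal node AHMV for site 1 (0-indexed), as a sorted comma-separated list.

[col 0] AM: children A:{T}, M:{C} ∪→ {C,T}; cost 1
[col 0] AMV: children AM:{C,T}, V:{T} ∩→ {T}; cost 0
[col 0] AHMV: children AMV:{T}, H:{C} ∪→ {C,T}; cost 1
[col 0] AHMSV: children AHMV:{C,T}, S:{G} ∪→ {C,G,T}; cost 1
[col 0] KY: children K:{T}, Y:{G} ∪→ {G,T}; cost 1
[col 0] AHKMSVY: children AHMSV:{C,G,T}, KY:{G,T} ∩→ {G,T}; cost 0
[col 1] AM: children A:{G}, M:{C} ∪→ {C,G}; cost 1
[col 1] AMV: children AM:{C,G}, V:{G} ∩→ {G}; cost 0
[col 1] AHMV: children AMV:{G}, H:{C} ∪→ {C,G}; cost 1
[col 1] AHMSV: children AHMV:{C,G}, S:{G} ∩→ {G}; cost 0
[col 1] KY: children K:{A}, Y:{G} ∪→ {A,G}; cost 1
[col 1] AHKMSVY: children AHMSV:{G}, KY:{A,G} ∩→ {G}; cost 0
[col 2] AM: children A:{A}, M:{C} ∪→ {A,C}; cost 1
[col 2] AMV: children AM:{A,C}, V:{G} ∪→ {A,C,G}; cost 1
[col 2] AHMV: children AMV:{A,C,G}, H:{G} ∩→ {G}; cost 0
[col 2] AHMSV: children AHMV:{G}, S:{G} ∩→ {G}; cost 0
[col 2] KY: children K:{G}, Y:{A} ∪→ {A,G}; cost 1
[col 2] AHKMSVY: children AHMSV:{G}, KY:{A,G} ∩→ {G}; cost 0
[col 3] AM: children A:{A}, M:{C} ∪→ {A,C}; cost 1
[col 3] AMV: children AM:{A,C}, V:{A} ∩→ {A}; cost 0
[col 3] AHMV: children AMV:{A}, H:{A} ∩→ {A}; cost 0
[col 3] AHMSV: children AHMV:{A}, S:{A} ∩→ {A}; cost 0
[col 3] KY: children K:{C}, Y:{C} ∩→ {C}; cost 0
[col 3] AHKMSVY: children AHMSV:{A}, KY:{C} ∪→ {A,C}; cost 1
per-site changes: [4, 3, 3, 2]; total = 12

C,G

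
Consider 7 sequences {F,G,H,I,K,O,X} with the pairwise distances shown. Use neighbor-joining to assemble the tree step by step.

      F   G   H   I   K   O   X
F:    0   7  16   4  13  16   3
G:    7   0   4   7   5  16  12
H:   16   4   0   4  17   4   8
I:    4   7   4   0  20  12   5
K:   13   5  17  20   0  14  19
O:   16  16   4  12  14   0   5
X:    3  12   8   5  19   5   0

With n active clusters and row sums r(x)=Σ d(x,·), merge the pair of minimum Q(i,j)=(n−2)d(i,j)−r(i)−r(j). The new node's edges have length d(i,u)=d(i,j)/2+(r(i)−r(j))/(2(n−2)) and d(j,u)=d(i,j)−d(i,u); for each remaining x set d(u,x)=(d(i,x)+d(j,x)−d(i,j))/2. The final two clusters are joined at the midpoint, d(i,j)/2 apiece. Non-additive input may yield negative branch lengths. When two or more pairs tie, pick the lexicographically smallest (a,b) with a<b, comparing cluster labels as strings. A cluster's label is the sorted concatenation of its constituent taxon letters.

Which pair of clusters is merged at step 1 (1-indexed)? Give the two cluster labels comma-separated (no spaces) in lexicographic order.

1. join G+K (d=5, Q=-114) ⇒ GK; edges |G|=-6/5, |K|=31/5
  updated: d(F,GK)=15/2, d(GK,H)=8, d(GK,I)=11, d(GK,O)=25/2, d(GK,X)=13
2. join H+O (d=4, Q=-147/2) ⇒ HO; edges |H|=13/16, |O|=51/16
  updated: d(F,HO)=14, d(GK,HO)=33/4, d(HO,I)=6, d(HO,X)=9/2
3. join GK+HO (d=33/4, Q=-191/4) ⇒ GHKO; edges |GK|=127/24, |HO|=71/24
  updated: d(F,GHKO)=53/8, d(GHKO,I)=35/8, d(GHKO,X)=37/8
4. join F+X (d=3, Q=-81/4) ⇒ FX; edges |F|=7/4, |X|=5/4
  updated: d(FX,GHKO)=33/8, d(FX,I)=3
5. join FX+GHKO (d=33/8, Q=-23/2) ⇒ FGHKOX; edges |FX|=11/8, |GHKO|=11/4
  updated: d(FGHKOX,I)=13/8
6. join FGHKOX+I (d=13/8) ⇒ FGHIKOX; edges |FGHKOX|=13/16, |I|=13/16
final tree: (((F:7/4,X:5/4):11/8,((G:-6/5,K:31/5):127/24,(H:13/16,O:51/16):71/24):11/4):13/16,I:13/16)
total length: 26

G,K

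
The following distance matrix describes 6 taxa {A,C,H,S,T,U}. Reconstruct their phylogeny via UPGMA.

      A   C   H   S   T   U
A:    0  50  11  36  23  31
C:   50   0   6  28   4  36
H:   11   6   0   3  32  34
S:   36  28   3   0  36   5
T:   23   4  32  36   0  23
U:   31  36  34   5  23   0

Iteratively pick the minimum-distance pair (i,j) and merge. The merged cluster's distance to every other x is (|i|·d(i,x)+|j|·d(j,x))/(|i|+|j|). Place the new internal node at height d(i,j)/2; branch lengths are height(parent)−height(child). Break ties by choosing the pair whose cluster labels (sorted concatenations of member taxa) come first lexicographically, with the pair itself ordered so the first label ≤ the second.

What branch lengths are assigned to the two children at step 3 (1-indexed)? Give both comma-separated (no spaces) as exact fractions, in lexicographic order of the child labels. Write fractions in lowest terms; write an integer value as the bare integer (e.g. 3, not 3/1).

33/4,39/4

step 1: merge (H,S) at d=3; branch lengths H→3/2, S→3/2; new cluster HS
  updated: d(A,HS)=47/2, d(C,HS)=17, d(HS,T)=34, d(HS,U)=39/2
step 2: merge (C,T) at d=4; branch lengths C→2, T→2; new cluster CT
  updated: d(A,CT)=73/2, d(CT,HS)=51/2, d(CT,U)=59/2
step 3: merge (HS,U) at d=39/2; branch lengths HS→33/4, U→39/4; new cluster HSU
  updated: d(A,HSU)=26, d(CT,HSU)=161/6
step 4: merge (A,HSU) at d=26; branch lengths A→13, HSU→13/4; new cluster AHSU
  updated: d(AHSU,CT)=117/4
step 5: merge (AHSU,CT) at d=117/4; branch lengths AHSU→13/8, CT→101/8; new cluster ACHSTU
final tree: ((A:13,((H:3/2,S:3/2):33/4,U:39/4):13/4):13/8,(C:2,T:2):101/8)
total length: 111/2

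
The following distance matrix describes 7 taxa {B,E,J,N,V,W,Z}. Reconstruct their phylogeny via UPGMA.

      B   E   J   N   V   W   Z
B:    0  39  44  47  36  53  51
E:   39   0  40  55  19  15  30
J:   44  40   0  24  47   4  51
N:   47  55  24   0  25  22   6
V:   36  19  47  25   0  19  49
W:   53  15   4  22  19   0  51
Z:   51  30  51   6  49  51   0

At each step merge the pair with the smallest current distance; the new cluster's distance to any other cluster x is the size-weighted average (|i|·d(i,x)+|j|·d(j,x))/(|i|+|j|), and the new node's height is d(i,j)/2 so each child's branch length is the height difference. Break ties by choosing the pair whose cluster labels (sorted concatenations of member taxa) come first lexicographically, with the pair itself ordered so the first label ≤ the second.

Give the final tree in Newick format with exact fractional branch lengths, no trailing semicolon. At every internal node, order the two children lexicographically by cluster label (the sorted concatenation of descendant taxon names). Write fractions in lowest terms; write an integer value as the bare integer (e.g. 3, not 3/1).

(B:45/2,(((E:19/2,V:19/2):45/8,(J:2,W:2):105/8):65/16,(N:3,Z:3):259/16):53/16)

iteration 1: select J,W (d=4); attach at lengths (2, 2); label the merged cluster JW
  updated: d(B,JW)=97/2, d(E,JW)=55/2, d(JW,N)=23, d(JW,V)=33, d(JW,Z)=51
iteration 2: select N,Z (d=6); attach at lengths (3, 3); label the merged cluster NZ
  updated: d(B,NZ)=49, d(E,NZ)=85/2, d(JW,NZ)=37, d(NZ,V)=37
iteration 3: select E,V (d=19); attach at lengths (19/2, 19/2); label the merged cluster EV
  updated: d(B,EV)=75/2, d(EV,JW)=121/4, d(EV,NZ)=159/4
iteration 4: select EV,JW (d=121/4); attach at lengths (45/8, 105/8); label the merged cluster EJVW
  updated: d(B,EJVW)=43, d(EJVW,NZ)=307/8
iteration 5: select EJVW,NZ (d=307/8); attach at lengths (65/16, 259/16); label the merged cluster EJNVWZ
  updated: d(B,EJNVWZ)=45
iteration 6: select B,EJNVWZ (d=45); attach at lengths (45/2, 53/16); label the merged cluster BEJNVWZ
final tree: (B:45/2,(((E:19/2,V:19/2):45/8,(J:2,W:2):105/8):65/16,(N:3,Z:3):259/16):53/16)
total length: 1501/16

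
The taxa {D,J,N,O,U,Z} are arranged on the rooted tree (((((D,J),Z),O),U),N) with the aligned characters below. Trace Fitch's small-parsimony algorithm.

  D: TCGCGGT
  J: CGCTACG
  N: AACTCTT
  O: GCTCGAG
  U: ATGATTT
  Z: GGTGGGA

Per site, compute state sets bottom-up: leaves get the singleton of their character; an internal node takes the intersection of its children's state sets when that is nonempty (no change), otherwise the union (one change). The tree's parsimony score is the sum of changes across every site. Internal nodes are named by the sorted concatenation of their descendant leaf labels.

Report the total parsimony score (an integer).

24

[col 0] DJ: children D:{T}, J:{C} ∪→ {C,T}; cost 1
[col 0] DJZ: children DJ:{C,T}, Z:{G} ∪→ {C,G,T}; cost 1
[col 0] DJOZ: children DJZ:{C,G,T}, O:{G} ∩→ {G}; cost 0
[col 0] DJOUZ: children DJOZ:{G}, U:{A} ∪→ {A,G}; cost 1
[col 0] DJNOUZ: children DJOUZ:{A,G}, N:{A} ∩→ {A}; cost 0
[col 1] DJ: children D:{C}, J:{G} ∪→ {C,G}; cost 1
[col 1] DJZ: children DJ:{C,G}, Z:{G} ∩→ {G}; cost 0
[col 1] DJOZ: children DJZ:{G}, O:{C} ∪→ {C,G}; cost 1
[col 1] DJOUZ: children DJOZ:{C,G}, U:{T} ∪→ {C,G,T}; cost 1
[col 1] DJNOUZ: children DJOUZ:{C,G,T}, N:{A} ∪→ {A,C,G,T}; cost 1
[col 2] DJ: children D:{G}, J:{C} ∪→ {C,G}; cost 1
[col 2] DJZ: children DJ:{C,G}, Z:{T} ∪→ {C,G,T}; cost 1
[col 2] DJOZ: children DJZ:{C,G,T}, O:{T} ∩→ {T}; cost 0
[col 2] DJOUZ: children DJOZ:{T}, U:{G} ∪→ {G,T}; cost 1
[col 2] DJNOUZ: children DJOUZ:{G,T}, N:{C} ∪→ {C,G,T}; cost 1
[col 3] DJ: children D:{C}, J:{T} ∪→ {C,T}; cost 1
[col 3] DJZ: children DJ:{C,T}, Z:{G} ∪→ {C,G,T}; cost 1
[col 3] DJOZ: children DJZ:{C,G,T}, O:{C} ∩→ {C}; cost 0
[col 3] DJOUZ: children DJOZ:{C}, U:{A} ∪→ {A,C}; cost 1
[col 3] DJNOUZ: children DJOUZ:{A,C}, N:{T} ∪→ {A,C,T}; cost 1
[col 4] DJ: children D:{G}, J:{A} ∪→ {A,G}; cost 1
[col 4] DJZ: children DJ:{A,G}, Z:{G} ∩→ {G}; cost 0
[col 4] DJOZ: children DJZ:{G}, O:{G} ∩→ {G}; cost 0
[col 4] DJOUZ: children DJOZ:{G}, U:{T} ∪→ {G,T}; cost 1
[col 4] DJNOUZ: children DJOUZ:{G,T}, N:{C} ∪→ {C,G,T}; cost 1
[col 5] DJ: children D:{G}, J:{C} ∪→ {C,G}; cost 1
[col 5] DJZ: children DJ:{C,G}, Z:{G} ∩→ {G}; cost 0
[col 5] DJOZ: children DJZ:{G}, O:{A} ∪→ {A,G}; cost 1
[col 5] DJOUZ: children DJOZ:{A,G}, U:{T} ∪→ {A,G,T}; cost 1
[col 5] DJNOUZ: children DJOUZ:{A,G,T}, N:{T} ∩→ {T}; cost 0
[col 6] DJ: children D:{T}, J:{G} ∪→ {G,T}; cost 1
[col 6] DJZ: children DJ:{G,T}, Z:{A} ∪→ {A,G,T}; cost 1
[col 6] DJOZ: children DJZ:{A,G,T}, O:{G} ∩→ {G}; cost 0
[col 6] DJOUZ: children DJOZ:{G}, U:{T} ∪→ {G,T}; cost 1
[col 6] DJNOUZ: children DJOUZ:{G,T}, N:{T} ∩→ {T}; cost 0
per-site changes: [3, 4, 4, 4, 3, 3, 3]; total = 24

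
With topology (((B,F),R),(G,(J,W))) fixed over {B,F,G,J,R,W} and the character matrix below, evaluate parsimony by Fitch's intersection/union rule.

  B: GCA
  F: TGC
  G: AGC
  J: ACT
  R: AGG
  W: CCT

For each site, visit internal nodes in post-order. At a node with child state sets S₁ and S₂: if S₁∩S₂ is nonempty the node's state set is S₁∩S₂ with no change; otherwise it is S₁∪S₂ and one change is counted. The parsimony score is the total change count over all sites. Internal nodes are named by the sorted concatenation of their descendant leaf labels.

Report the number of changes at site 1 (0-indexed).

BF@0: {G} ∪ {T} = {G,T} (union, +1)
BFR@0: {G,T} ∪ {A} = {A,G,T} (union, +1)
JW@0: {A} ∪ {C} = {A,C} (union, +1)
GJW@0: {A} ∩ {A,C} = {A} (intersection, +0)
BFGJRW@0: {A,G,T} ∩ {A} = {A} (intersection, +0)
BF@1: {C} ∪ {G} = {C,G} (union, +1)
BFR@1: {C,G} ∩ {G} = {G} (intersection, +0)
JW@1: {C} ∩ {C} = {C} (intersection, +0)
GJW@1: {G} ∪ {C} = {C,G} (union, +1)
BFGJRW@1: {G} ∩ {C,G} = {G} (intersection, +0)
BF@2: {A} ∪ {C} = {A,C} (union, +1)
BFR@2: {A,C} ∪ {G} = {A,C,G} (union, +1)
JW@2: {T} ∩ {T} = {T} (intersection, +0)
GJW@2: {C} ∪ {T} = {C,T} (union, +1)
BFGJRW@2: {A,C,G} ∩ {C,T} = {C} (intersection, +0)
per-site changes: [3, 2, 3]; total = 8

2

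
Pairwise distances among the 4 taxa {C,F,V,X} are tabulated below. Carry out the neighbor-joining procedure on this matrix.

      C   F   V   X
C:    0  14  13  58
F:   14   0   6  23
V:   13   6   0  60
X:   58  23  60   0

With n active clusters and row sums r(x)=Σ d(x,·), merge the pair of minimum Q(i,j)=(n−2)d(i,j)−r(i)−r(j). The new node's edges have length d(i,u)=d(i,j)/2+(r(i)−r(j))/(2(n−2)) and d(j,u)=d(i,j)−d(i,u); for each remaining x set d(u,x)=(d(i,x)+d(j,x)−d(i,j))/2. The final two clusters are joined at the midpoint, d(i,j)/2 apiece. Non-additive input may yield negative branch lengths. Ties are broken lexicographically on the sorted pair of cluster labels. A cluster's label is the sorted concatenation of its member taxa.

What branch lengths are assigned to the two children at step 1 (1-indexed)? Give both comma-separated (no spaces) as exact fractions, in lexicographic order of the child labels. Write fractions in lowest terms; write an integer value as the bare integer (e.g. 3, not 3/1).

8,5

step 1: merge (C,V) at d=13, Q=-138; branch lengths C→8, V→5; new cluster CV
  updated: d(CV,F)=7/2, d(CV,X)=105/2
step 2: merge (CV,F) at d=7/2, Q=-79; branch lengths CV→33/2, F→-13; new cluster CFV
  updated: d(CFV,X)=36
step 3: merge (CFV,X) at d=36; branch lengths CFV→18, X→18; new cluster CFVX
final tree: (((C:8,V:5):33/2,F:-13):18,X:18)
total length: 105/2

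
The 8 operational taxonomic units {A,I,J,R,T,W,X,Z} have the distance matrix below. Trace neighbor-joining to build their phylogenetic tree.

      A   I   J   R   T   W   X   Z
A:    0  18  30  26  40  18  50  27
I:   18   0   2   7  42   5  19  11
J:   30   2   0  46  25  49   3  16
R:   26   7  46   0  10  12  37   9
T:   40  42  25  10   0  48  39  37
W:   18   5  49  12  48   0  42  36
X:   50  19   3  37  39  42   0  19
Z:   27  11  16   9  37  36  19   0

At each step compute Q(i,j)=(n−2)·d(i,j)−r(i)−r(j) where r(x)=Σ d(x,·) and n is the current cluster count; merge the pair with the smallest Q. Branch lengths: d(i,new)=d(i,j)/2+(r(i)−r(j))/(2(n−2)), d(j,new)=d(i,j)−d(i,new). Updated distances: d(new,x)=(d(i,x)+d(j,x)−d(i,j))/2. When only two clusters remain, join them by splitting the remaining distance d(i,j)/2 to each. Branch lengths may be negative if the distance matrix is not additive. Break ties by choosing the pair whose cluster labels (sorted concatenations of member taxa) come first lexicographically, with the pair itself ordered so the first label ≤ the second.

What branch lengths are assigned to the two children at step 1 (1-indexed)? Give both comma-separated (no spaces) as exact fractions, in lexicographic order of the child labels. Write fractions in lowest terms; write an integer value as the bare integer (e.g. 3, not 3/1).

1. join J+X (d=3, Q=-362) ⇒ JX; edges |J|=-5/3, |X|=14/3
  updated: d(A,JX)=77/2, d(I,JX)=9, d(JX,R)=40, d(JX,T)=61/2, d(JX,W)=44, d(JX,Z)=16
2. join R+T (d=10, Q=-523/2) ⇒ RT; edges |R|=-107/20, |T|=307/20
  updated: d(A,RT)=28, d(I,RT)=39/2, d(JX,RT)=121/4, d(RT,W)=25, d(RT,Z)=18
3. join A+W (d=18, Q=-371/2) ⇒ AW; edges |A|=147/16, |W|=141/16
  updated: d(AW,I)=5/2, d(AW,JX)=129/4, d(AW,RT)=35/2, d(AW,Z)=45/2
4. join AW+I (d=5/2, Q=-437/4) ⇒ AIW; edges |AW|=161/24, |I|=-101/24
  updated: d(AIW,JX)=155/8, d(AIW,RT)=69/4, d(AIW,Z)=31/2
5. join AIW+RT (d=69/4, Q=-665/8) ⇒ AIRTW; edges |AIW|=169/32, |RT|=383/32
  updated: d(AIRTW,JX)=259/16, d(AIRTW,Z)=65/8
6. join AIRTW+JX (d=259/16, Q=-645/16) ⇒ AIJRTWX; edges |AIRTW|=133/32, |JX|=385/32
  updated: d(AIJRTWX,Z)=127/32
7. join AIJRTWX+Z (d=127/32) ⇒ AIJRTWXZ; edges |AIJRTWX|=127/64, |Z|=127/64
final tree: (((((A:147/16,W:141/16):161/24,I:-101/24):169/32,(R:-107/20,T:307/20):383/32):133/32,(J:-5/3,X:14/3):385/32):127/64,Z:127/64)
total length: 2269/32

-5/3,14/3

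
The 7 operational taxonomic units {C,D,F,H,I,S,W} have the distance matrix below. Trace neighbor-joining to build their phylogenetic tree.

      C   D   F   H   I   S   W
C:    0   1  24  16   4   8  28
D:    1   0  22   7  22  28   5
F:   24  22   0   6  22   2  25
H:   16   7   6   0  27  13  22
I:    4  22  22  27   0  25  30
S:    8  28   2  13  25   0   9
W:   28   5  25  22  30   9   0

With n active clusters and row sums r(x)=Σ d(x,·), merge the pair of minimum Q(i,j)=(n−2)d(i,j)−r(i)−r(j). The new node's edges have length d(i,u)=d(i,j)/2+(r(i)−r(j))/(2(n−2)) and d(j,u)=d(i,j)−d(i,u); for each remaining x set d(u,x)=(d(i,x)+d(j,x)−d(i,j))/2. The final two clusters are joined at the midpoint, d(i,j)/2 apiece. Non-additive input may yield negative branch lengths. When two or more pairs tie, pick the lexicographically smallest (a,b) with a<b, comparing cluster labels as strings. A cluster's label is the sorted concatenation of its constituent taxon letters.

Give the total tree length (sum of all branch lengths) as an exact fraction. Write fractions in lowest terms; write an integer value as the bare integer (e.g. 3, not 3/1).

633/16

step 1: merge (C,I) at d=4, Q=-191; branch lengths C→-29/10, I→69/10; new cluster CI
  updated: d(CI,D)=19/2, d(CI,F)=21, d(CI,H)=39/2, d(CI,S)=29/2, d(CI,W)=27
step 2: merge (D,W) at d=5, Q=-279/2; branch lengths D→7/16, W→73/16; new cluster DW
  updated: d(CI,DW)=63/4, d(DW,F)=21, d(DW,H)=12, d(DW,S)=16
step 3: merge (F,S) at d=2, Q=-179/2; branch lengths F→7/4, S→1/4; new cluster FS
  updated: d(CI,FS)=67/4, d(DW,FS)=35/2, d(FS,H)=17/2
step 4: merge (CI,DW) at d=63/4, Q=-263/4; branch lengths CI→153/16, DW→99/16; new cluster CDIW
  updated: d(CDIW,FS)=37/4, d(CDIW,H)=63/8
step 5: merge (CDIW,FS) at d=37/4, Q=-205/8; branch lengths CDIW→69/16, FS→79/16; new cluster CDFISW
  updated: d(CDFISW,H)=57/16
step 6: merge (CDFISW,H) at d=57/16; branch lengths CDFISW→57/32, H→57/32; new cluster CDFHISW
final tree: ((((C:-29/10,I:69/10):153/16,(D:7/16,W:73/16):99/16):69/16,(F:7/4,S:1/4):79/16):57/32,H:57/32)
total length: 633/16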